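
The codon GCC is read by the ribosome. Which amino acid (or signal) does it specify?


Standard genetic code lookup.
Codon GCC -> Ala

Ala


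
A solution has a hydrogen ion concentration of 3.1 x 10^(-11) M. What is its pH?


pH = -log10([H+])
pH = -log10(3.1 x 10^(-11))
pH = 10.5086

10.5086


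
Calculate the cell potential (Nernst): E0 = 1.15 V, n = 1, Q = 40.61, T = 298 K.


E = E0 - (RT/nF) * ln(Q)
E = 1.15 - (8.314 * 298 / (1 * 96485)) * ln(40.61)
E = 1.0549 V

1.0549 V


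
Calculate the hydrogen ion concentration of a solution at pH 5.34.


[H+] = 10^(-pH)
[H+] = 10^(-5.34)
[H+] = 4.571e-06 M

4.571e-06 M


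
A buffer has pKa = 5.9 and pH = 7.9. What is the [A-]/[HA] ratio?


[A-]/[HA] = 10^(pH - pKa)
= 10^(7.9 - 5.9)
= 100.0

100.0


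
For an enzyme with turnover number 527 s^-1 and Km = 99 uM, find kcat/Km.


Catalytic efficiency = kcat / Km
= 527 / 99
= 5.3232 uM^-1*s^-1

5.3232 uM^-1*s^-1


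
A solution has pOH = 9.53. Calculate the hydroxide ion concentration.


[OH-] = 10^(-pOH)
[OH-] = 10^(-9.53)
[OH-] = 2.951e-10 M

2.951e-10 M


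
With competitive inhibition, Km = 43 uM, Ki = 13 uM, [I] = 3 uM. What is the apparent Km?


Km_app = Km * (1 + [I]/Ki)
Km_app = 43 * (1 + 3/13)
Km_app = 52.9231 uM

52.9231 uM


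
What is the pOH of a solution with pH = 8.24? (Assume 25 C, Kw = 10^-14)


pOH = 14 - pH
pOH = 14 - 8.24
pOH = 5.76

5.76


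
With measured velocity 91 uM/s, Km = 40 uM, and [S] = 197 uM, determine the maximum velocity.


Vmax = v * (Km + [S]) / [S]
Vmax = 91 * (40 + 197) / 197
Vmax = 109.4772 uM/s

109.4772 uM/s


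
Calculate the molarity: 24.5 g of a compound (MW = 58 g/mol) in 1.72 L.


C = (mass / MW) / volume
C = (24.5 / 58) / 1.72
C = 0.2456 M

0.2456 M


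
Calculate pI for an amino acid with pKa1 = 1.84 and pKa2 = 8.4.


pI = (pKa1 + pKa2) / 2
pI = (1.84 + 8.4) / 2
pI = 5.12

5.12


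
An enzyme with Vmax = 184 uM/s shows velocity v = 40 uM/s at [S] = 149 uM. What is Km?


Km = [S] * (Vmax - v) / v
Km = 149 * (184 - 40) / 40
Km = 536.4 uM

536.4 uM


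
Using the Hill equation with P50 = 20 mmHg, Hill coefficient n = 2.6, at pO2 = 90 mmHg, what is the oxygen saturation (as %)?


Y = pO2^n / (P50^n + pO2^n)
Y = 90^2.6 / (20^2.6 + 90^2.6)
Y = 98.04%

98.04%


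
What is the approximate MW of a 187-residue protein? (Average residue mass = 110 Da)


MW = n_residues * 110 Da
MW = 187 * 110
MW = 20570 Da

20570 Da


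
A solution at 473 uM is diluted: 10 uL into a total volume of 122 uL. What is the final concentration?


C2 = C1 * V1 / V2
C2 = 473 * 10 / 122
C2 = 38.7705 uM

38.7705 uM


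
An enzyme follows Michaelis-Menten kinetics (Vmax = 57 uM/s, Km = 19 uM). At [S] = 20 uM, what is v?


v = Vmax * [S] / (Km + [S])
v = 57 * 20 / (19 + 20)
v = 29.2308 uM/s

29.2308 uM/s


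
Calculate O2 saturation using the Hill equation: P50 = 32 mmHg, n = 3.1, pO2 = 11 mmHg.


Y = pO2^n / (P50^n + pO2^n)
Y = 11^3.1 / (32^3.1 + 11^3.1)
Y = 3.52%

3.52%


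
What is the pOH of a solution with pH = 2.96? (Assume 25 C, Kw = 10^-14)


pOH = 14 - pH
pOH = 14 - 2.96
pOH = 11.04

11.04


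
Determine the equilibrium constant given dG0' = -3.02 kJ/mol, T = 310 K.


Keq = exp(-dG0 * 1000 / (R * T))
Keq = exp(-(-3.02) * 1000 / (8.314 * 310))
Keq = 3.2276

3.2276


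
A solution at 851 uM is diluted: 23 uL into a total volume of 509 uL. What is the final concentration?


C2 = C1 * V1 / V2
C2 = 851 * 23 / 509
C2 = 38.4538 uM

38.4538 uM


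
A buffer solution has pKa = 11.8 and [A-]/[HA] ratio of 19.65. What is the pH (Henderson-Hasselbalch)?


pH = pKa + log10([A-]/[HA])
pH = 11.8 + log10(19.65)
pH = 13.0934

13.0934


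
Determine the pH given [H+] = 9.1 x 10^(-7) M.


pH = -log10([H+])
pH = -log10(9.1 x 10^(-7))
pH = 6.041

6.041


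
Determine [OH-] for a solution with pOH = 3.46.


[OH-] = 10^(-pOH)
[OH-] = 10^(-3.46)
[OH-] = 3.467e-04 M

3.467e-04 M


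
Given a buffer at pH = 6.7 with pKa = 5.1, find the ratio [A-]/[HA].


[A-]/[HA] = 10^(pH - pKa)
= 10^(6.7 - 5.1)
= 39.8107

39.8107


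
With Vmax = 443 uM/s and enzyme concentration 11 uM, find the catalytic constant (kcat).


kcat = Vmax / [E]t
kcat = 443 / 11
kcat = 40.2727 s^-1

40.2727 s^-1


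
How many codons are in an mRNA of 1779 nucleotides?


codons = nucleotides / 3
codons = 1779 / 3 = 593

593


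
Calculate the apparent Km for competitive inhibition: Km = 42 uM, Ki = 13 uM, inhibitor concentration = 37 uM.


Km_app = Km * (1 + [I]/Ki)
Km_app = 42 * (1 + 37/13)
Km_app = 161.5385 uM

161.5385 uM


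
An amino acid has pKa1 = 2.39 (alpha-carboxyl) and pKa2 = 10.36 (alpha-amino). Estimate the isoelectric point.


pI = (pKa1 + pKa2) / 2
pI = (2.39 + 10.36) / 2
pI = 6.375

6.375


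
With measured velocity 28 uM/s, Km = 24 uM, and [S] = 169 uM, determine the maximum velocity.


Vmax = v * (Km + [S]) / [S]
Vmax = 28 * (24 + 169) / 169
Vmax = 31.9763 uM/s

31.9763 uM/s


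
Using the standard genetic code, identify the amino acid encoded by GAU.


Standard genetic code lookup.
Codon GAU -> Asp

Asp


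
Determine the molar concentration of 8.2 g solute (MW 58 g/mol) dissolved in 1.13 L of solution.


C = (mass / MW) / volume
C = (8.2 / 58) / 1.13
C = 0.1251 M

0.1251 M


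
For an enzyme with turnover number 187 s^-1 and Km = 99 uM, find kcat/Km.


Catalytic efficiency = kcat / Km
= 187 / 99
= 1.8889 uM^-1*s^-1

1.8889 uM^-1*s^-1


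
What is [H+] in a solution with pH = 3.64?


[H+] = 10^(-pH)
[H+] = 10^(-3.64)
[H+] = 2.291e-04 M

2.291e-04 M


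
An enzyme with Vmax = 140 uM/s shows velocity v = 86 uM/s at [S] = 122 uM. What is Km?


Km = [S] * (Vmax - v) / v
Km = 122 * (140 - 86) / 86
Km = 76.6047 uM

76.6047 uM


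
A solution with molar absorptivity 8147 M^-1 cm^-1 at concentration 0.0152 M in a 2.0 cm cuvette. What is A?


A = epsilon * c * l
A = 8147 * 0.0152 * 2.0
A = 247.6688

247.6688


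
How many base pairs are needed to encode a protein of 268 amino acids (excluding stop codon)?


Each amino acid = 1 codon = 3 bp
bp = 268 * 3 = 804 bp

804 bp


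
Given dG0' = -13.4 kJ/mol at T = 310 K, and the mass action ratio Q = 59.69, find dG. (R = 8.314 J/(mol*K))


dG = dG0' + RT * ln(Q) / 1000
dG = -13.4 + 8.314 * 310 * ln(59.69) / 1000
dG = -2.8608 kJ/mol

-2.8608 kJ/mol


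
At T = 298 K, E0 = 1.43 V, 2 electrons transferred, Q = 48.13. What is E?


E = E0 - (RT/nF) * ln(Q)
E = 1.43 - (8.314 * 298 / (2 * 96485)) * ln(48.13)
E = 1.3803 V

1.3803 V


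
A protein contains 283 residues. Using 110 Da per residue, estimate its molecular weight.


MW = n_residues * 110 Da
MW = 283 * 110
MW = 31130 Da

31130 Da


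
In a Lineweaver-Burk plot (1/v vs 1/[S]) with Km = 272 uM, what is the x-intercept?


x-intercept = -1/Km
= -1/272
= -0.0037 1/uM

-0.0037 1/uM


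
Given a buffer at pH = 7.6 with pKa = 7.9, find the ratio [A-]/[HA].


[A-]/[HA] = 10^(pH - pKa)
= 10^(7.6 - 7.9)
= 0.5012

0.5012


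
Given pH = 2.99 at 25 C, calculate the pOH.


pOH = 14 - pH
pOH = 14 - 2.99
pOH = 11.01

11.01


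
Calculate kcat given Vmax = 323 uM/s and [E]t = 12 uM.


kcat = Vmax / [E]t
kcat = 323 / 12
kcat = 26.9167 s^-1

26.9167 s^-1


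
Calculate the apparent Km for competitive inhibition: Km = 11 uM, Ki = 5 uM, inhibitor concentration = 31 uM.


Km_app = Km * (1 + [I]/Ki)
Km_app = 11 * (1 + 31/5)
Km_app = 79.2 uM

79.2 uM


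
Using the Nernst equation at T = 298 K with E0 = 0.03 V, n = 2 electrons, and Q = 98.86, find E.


E = E0 - (RT/nF) * ln(Q)
E = 0.03 - (8.314 * 298 / (2 * 96485)) * ln(98.86)
E = -0.029 V

-0.029 V


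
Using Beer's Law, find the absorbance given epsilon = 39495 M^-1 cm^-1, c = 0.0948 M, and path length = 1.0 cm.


A = epsilon * c * l
A = 39495 * 0.0948 * 1.0
A = 3744.126

3744.126


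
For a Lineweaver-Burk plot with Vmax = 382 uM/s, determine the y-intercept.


y-intercept = 1/Vmax
= 1/382
= 0.0026 s/uM

0.0026 s/uM


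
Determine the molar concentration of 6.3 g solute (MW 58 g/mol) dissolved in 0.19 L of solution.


C = (mass / MW) / volume
C = (6.3 / 58) / 0.19
C = 0.5717 M

0.5717 M


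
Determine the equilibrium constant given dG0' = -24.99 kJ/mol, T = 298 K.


Keq = exp(-dG0 * 1000 / (R * T))
Keq = exp(-(-24.99) * 1000 / (8.314 * 298))
Keq = 24016.2965

24016.2965


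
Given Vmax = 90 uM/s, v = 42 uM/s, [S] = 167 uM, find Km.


Km = [S] * (Vmax - v) / v
Km = 167 * (90 - 42) / 42
Km = 190.8571 uM

190.8571 uM


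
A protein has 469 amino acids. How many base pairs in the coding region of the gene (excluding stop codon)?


Each amino acid = 1 codon = 3 bp
bp = 469 * 3 = 1407 bp

1407 bp


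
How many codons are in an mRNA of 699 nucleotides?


codons = nucleotides / 3
codons = 699 / 3 = 233

233


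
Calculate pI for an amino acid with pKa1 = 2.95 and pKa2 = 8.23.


pI = (pKa1 + pKa2) / 2
pI = (2.95 + 8.23) / 2
pI = 5.59

5.59


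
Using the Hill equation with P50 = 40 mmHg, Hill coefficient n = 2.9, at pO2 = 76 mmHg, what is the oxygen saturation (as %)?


Y = pO2^n / (P50^n + pO2^n)
Y = 76^2.9 / (40^2.9 + 76^2.9)
Y = 86.55%

86.55%


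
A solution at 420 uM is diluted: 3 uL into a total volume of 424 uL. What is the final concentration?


C2 = C1 * V1 / V2
C2 = 420 * 3 / 424
C2 = 2.9717 uM

2.9717 uM


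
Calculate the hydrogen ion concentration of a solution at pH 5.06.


[H+] = 10^(-pH)
[H+] = 10^(-5.06)
[H+] = 8.710e-06 M

8.710e-06 M


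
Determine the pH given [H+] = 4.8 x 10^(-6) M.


pH = -log10([H+])
pH = -log10(4.8 x 10^(-6))
pH = 5.3188

5.3188


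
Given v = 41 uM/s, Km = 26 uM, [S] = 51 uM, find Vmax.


Vmax = v * (Km + [S]) / [S]
Vmax = 41 * (26 + 51) / 51
Vmax = 61.902 uM/s

61.902 uM/s


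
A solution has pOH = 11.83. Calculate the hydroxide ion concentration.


[OH-] = 10^(-pOH)
[OH-] = 10^(-11.83)
[OH-] = 1.479e-12 M

1.479e-12 M


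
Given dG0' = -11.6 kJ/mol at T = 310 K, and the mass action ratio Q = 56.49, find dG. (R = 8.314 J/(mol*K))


dG = dG0' + RT * ln(Q) / 1000
dG = -11.6 + 8.314 * 310 * ln(56.49) / 1000
dG = -1.2028 kJ/mol

-1.2028 kJ/mol


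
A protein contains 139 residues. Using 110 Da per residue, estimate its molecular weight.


MW = n_residues * 110 Da
MW = 139 * 110
MW = 15290 Da

15290 Da


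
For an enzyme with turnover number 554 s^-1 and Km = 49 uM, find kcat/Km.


Catalytic efficiency = kcat / Km
= 554 / 49
= 11.3061 uM^-1*s^-1

11.3061 uM^-1*s^-1


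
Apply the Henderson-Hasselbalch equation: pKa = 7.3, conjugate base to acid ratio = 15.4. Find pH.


pH = pKa + log10([A-]/[HA])
pH = 7.3 + log10(15.4)
pH = 8.4875

8.4875


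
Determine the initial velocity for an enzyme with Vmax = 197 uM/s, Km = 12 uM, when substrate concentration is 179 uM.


v = Vmax * [S] / (Km + [S])
v = 197 * 179 / (12 + 179)
v = 184.623 uM/s

184.623 uM/s


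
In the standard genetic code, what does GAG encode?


Standard genetic code lookup.
Codon GAG -> Glu

Glu


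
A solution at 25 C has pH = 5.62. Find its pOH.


pOH = 14 - pH
pOH = 14 - 5.62
pOH = 8.38

8.38


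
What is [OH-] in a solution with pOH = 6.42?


[OH-] = 10^(-pOH)
[OH-] = 10^(-6.42)
[OH-] = 3.802e-07 M

3.802e-07 M


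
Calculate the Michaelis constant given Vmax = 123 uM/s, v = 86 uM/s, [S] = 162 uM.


Km = [S] * (Vmax - v) / v
Km = 162 * (123 - 86) / 86
Km = 69.6977 uM

69.6977 uM


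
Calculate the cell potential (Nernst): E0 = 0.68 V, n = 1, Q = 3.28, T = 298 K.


E = E0 - (RT/nF) * ln(Q)
E = 0.68 - (8.314 * 298 / (1 * 96485)) * ln(3.28)
E = 0.6495 V

0.6495 V


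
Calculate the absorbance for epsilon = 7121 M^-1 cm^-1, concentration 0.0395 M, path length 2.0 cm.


A = epsilon * c * l
A = 7121 * 0.0395 * 2.0
A = 562.559

562.559


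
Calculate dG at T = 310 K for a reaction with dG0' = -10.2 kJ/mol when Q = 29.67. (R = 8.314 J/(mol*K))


dG = dG0' + RT * ln(Q) / 1000
dG = -10.2 + 8.314 * 310 * ln(29.67) / 1000
dG = -1.4625 kJ/mol

-1.4625 kJ/mol


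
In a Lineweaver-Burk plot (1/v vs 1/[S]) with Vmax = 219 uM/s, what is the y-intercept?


y-intercept = 1/Vmax
= 1/219
= 0.0046 s/uM

0.0046 s/uM


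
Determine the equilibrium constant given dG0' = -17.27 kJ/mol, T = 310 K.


Keq = exp(-dG0 * 1000 / (R * T))
Keq = exp(-(-17.27) * 1000 / (8.314 * 310))
Keq = 812.9803

812.9803


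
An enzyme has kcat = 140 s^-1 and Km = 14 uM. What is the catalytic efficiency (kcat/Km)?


Catalytic efficiency = kcat / Km
= 140 / 14
= 10.0 uM^-1*s^-1

10.0 uM^-1*s^-1


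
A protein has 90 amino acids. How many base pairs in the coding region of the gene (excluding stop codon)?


Each amino acid = 1 codon = 3 bp
bp = 90 * 3 = 270 bp

270 bp


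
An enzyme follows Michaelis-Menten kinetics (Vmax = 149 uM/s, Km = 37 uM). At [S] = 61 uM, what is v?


v = Vmax * [S] / (Km + [S])
v = 149 * 61 / (37 + 61)
v = 92.7449 uM/s

92.7449 uM/s


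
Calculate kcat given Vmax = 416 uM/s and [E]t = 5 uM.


kcat = Vmax / [E]t
kcat = 416 / 5
kcat = 83.2 s^-1

83.2 s^-1


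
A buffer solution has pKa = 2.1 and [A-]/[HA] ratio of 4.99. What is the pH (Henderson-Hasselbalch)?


pH = pKa + log10([A-]/[HA])
pH = 2.1 + log10(4.99)
pH = 2.7981

2.7981


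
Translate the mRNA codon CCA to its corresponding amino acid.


Standard genetic code lookup.
Codon CCA -> Pro

Pro


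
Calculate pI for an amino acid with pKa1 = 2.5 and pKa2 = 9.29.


pI = (pKa1 + pKa2) / 2
pI = (2.5 + 9.29) / 2
pI = 5.895

5.895


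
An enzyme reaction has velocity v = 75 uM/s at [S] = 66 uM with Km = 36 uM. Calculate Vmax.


Vmax = v * (Km + [S]) / [S]
Vmax = 75 * (36 + 66) / 66
Vmax = 115.9091 uM/s

115.9091 uM/s


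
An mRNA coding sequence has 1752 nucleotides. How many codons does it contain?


codons = nucleotides / 3
codons = 1752 / 3 = 584

584


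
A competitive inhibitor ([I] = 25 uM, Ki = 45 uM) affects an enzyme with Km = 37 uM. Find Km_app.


Km_app = Km * (1 + [I]/Ki)
Km_app = 37 * (1 + 25/45)
Km_app = 57.5556 uM

57.5556 uM


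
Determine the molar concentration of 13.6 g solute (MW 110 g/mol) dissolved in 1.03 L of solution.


C = (mass / MW) / volume
C = (13.6 / 110) / 1.03
C = 0.12 M

0.12 M


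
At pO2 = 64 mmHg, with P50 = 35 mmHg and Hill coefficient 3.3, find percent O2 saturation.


Y = pO2^n / (P50^n + pO2^n)
Y = 64^3.3 / (35^3.3 + 64^3.3)
Y = 87.99%

87.99%


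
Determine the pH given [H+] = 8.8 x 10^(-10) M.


pH = -log10([H+])
pH = -log10(8.8 x 10^(-10))
pH = 9.0555

9.0555


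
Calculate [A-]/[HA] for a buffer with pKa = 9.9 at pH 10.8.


[A-]/[HA] = 10^(pH - pKa)
= 10^(10.8 - 9.9)
= 7.9433

7.9433


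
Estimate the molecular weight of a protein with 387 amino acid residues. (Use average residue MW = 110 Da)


MW = n_residues * 110 Da
MW = 387 * 110
MW = 42570 Da

42570 Da


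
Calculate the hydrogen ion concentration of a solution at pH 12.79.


[H+] = 10^(-pH)
[H+] = 10^(-12.79)
[H+] = 1.622e-13 M

1.622e-13 M


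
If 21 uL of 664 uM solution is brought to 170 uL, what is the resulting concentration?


C2 = C1 * V1 / V2
C2 = 664 * 21 / 170
C2 = 82.0235 uM

82.0235 uM


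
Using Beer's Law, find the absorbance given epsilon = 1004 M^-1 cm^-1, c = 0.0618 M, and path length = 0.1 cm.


A = epsilon * c * l
A = 1004 * 0.0618 * 0.1
A = 6.2047

6.2047


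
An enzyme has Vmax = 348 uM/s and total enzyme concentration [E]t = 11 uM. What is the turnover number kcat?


kcat = Vmax / [E]t
kcat = 348 / 11
kcat = 31.6364 s^-1

31.6364 s^-1


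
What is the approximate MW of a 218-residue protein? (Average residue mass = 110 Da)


MW = n_residues * 110 Da
MW = 218 * 110
MW = 23980 Da

23980 Da


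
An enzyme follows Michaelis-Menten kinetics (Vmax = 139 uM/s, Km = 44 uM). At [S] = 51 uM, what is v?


v = Vmax * [S] / (Km + [S])
v = 139 * 51 / (44 + 51)
v = 74.6211 uM/s

74.6211 uM/s


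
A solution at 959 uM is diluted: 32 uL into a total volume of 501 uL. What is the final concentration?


C2 = C1 * V1 / V2
C2 = 959 * 32 / 501
C2 = 61.2535 uM

61.2535 uM


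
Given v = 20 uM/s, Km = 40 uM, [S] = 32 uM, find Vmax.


Vmax = v * (Km + [S]) / [S]
Vmax = 20 * (40 + 32) / 32
Vmax = 45.0 uM/s

45.0 uM/s


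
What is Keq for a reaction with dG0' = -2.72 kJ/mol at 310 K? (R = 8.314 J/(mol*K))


Keq = exp(-dG0 * 1000 / (R * T))
Keq = exp(-(-2.72) * 1000 / (8.314 * 310))
Keq = 2.873

2.873


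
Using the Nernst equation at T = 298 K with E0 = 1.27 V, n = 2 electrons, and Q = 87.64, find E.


E = E0 - (RT/nF) * ln(Q)
E = 1.27 - (8.314 * 298 / (2 * 96485)) * ln(87.64)
E = 1.2126 V

1.2126 V


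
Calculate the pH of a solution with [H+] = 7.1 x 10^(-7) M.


pH = -log10([H+])
pH = -log10(7.1 x 10^(-7))
pH = 6.1487

6.1487


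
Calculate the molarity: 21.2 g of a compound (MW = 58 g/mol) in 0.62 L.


C = (mass / MW) / volume
C = (21.2 / 58) / 0.62
C = 0.5895 M

0.5895 M


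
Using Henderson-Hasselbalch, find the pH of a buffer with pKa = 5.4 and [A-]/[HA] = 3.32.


pH = pKa + log10([A-]/[HA])
pH = 5.4 + log10(3.32)
pH = 5.9211

5.9211


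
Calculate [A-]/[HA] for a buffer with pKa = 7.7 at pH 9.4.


[A-]/[HA] = 10^(pH - pKa)
= 10^(9.4 - 7.7)
= 50.1187

50.1187


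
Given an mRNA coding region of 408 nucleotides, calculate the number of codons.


codons = nucleotides / 3
codons = 408 / 3 = 136

136


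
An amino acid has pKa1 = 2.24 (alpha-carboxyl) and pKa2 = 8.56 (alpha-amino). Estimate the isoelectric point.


pI = (pKa1 + pKa2) / 2
pI = (2.24 + 8.56) / 2
pI = 5.4

5.4


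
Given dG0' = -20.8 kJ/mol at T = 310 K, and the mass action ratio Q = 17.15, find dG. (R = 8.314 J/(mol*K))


dG = dG0' + RT * ln(Q) / 1000
dG = -20.8 + 8.314 * 310 * ln(17.15) / 1000
dG = -13.4752 kJ/mol

-13.4752 kJ/mol


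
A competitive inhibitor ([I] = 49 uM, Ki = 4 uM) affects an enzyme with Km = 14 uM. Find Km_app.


Km_app = Km * (1 + [I]/Ki)
Km_app = 14 * (1 + 49/4)
Km_app = 185.5 uM

185.5 uM


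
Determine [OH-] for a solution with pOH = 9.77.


[OH-] = 10^(-pOH)
[OH-] = 10^(-9.77)
[OH-] = 1.698e-10 M

1.698e-10 M


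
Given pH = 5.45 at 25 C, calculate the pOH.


pOH = 14 - pH
pOH = 14 - 5.45
pOH = 8.55

8.55


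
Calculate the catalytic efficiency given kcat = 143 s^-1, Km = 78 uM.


Catalytic efficiency = kcat / Km
= 143 / 78
= 1.8333 uM^-1*s^-1

1.8333 uM^-1*s^-1


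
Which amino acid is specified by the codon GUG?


Standard genetic code lookup.
Codon GUG -> Val

Val


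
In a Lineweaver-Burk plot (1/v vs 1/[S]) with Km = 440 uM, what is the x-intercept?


x-intercept = -1/Km
= -1/440
= -0.0023 1/uM

-0.0023 1/uM


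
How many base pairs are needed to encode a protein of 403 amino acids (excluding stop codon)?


Each amino acid = 1 codon = 3 bp
bp = 403 * 3 = 1209 bp

1209 bp


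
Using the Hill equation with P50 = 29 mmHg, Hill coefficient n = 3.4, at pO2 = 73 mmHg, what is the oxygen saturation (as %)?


Y = pO2^n / (P50^n + pO2^n)
Y = 73^3.4 / (29^3.4 + 73^3.4)
Y = 95.85%

95.85%


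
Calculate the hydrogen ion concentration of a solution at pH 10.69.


[H+] = 10^(-pH)
[H+] = 10^(-10.69)
[H+] = 2.042e-11 M

2.042e-11 M


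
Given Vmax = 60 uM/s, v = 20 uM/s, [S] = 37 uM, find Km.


Km = [S] * (Vmax - v) / v
Km = 37 * (60 - 20) / 20
Km = 74.0 uM

74.0 uM


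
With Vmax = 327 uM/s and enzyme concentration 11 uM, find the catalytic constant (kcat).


kcat = Vmax / [E]t
kcat = 327 / 11
kcat = 29.7273 s^-1

29.7273 s^-1


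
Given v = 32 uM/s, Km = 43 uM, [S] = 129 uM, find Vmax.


Vmax = v * (Km + [S]) / [S]
Vmax = 32 * (43 + 129) / 129
Vmax = 42.6667 uM/s

42.6667 uM/s


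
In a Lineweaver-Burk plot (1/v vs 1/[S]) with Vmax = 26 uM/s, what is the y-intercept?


y-intercept = 1/Vmax
= 1/26
= 0.0385 s/uM

0.0385 s/uM


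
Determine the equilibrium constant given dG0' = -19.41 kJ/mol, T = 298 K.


Keq = exp(-dG0 * 1000 / (R * T))
Keq = exp(-(-19.41) * 1000 / (8.314 * 298))
Keq = 2525.7237

2525.7237


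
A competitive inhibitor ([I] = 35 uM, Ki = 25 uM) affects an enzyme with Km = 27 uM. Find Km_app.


Km_app = Km * (1 + [I]/Ki)
Km_app = 27 * (1 + 35/25)
Km_app = 64.8 uM

64.8 uM


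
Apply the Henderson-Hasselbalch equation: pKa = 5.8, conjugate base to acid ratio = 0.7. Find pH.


pH = pKa + log10([A-]/[HA])
pH = 5.8 + log10(0.7)
pH = 5.6451

5.6451


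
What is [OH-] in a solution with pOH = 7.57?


[OH-] = 10^(-pOH)
[OH-] = 10^(-7.57)
[OH-] = 2.692e-08 M

2.692e-08 M


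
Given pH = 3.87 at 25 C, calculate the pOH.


pOH = 14 - pH
pOH = 14 - 3.87
pOH = 10.13

10.13


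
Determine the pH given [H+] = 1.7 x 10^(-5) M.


pH = -log10([H+])
pH = -log10(1.7 x 10^(-5))
pH = 4.7696

4.7696


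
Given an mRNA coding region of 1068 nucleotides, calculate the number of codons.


codons = nucleotides / 3
codons = 1068 / 3 = 356

356


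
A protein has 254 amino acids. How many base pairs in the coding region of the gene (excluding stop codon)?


Each amino acid = 1 codon = 3 bp
bp = 254 * 3 = 762 bp

762 bp


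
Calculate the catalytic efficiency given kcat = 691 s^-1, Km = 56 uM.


Catalytic efficiency = kcat / Km
= 691 / 56
= 12.3393 uM^-1*s^-1

12.3393 uM^-1*s^-1


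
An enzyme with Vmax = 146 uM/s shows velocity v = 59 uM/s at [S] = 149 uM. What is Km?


Km = [S] * (Vmax - v) / v
Km = 149 * (146 - 59) / 59
Km = 219.7119 uM

219.7119 uM


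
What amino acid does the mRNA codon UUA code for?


Standard genetic code lookup.
Codon UUA -> Leu

Leu


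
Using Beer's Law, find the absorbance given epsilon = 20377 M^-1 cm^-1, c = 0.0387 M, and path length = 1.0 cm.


A = epsilon * c * l
A = 20377 * 0.0387 * 1.0
A = 788.5899

788.5899


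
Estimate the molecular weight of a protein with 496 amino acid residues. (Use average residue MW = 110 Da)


MW = n_residues * 110 Da
MW = 496 * 110
MW = 54560 Da

54560 Da


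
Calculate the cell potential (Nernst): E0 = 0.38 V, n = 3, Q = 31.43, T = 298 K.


E = E0 - (RT/nF) * ln(Q)
E = 0.38 - (8.314 * 298 / (3 * 96485)) * ln(31.43)
E = 0.3505 V

0.3505 V


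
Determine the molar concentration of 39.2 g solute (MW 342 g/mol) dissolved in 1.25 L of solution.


C = (mass / MW) / volume
C = (39.2 / 342) / 1.25
C = 0.0917 M

0.0917 M


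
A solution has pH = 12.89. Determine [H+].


[H+] = 10^(-pH)
[H+] = 10^(-12.89)
[H+] = 1.288e-13 M

1.288e-13 M


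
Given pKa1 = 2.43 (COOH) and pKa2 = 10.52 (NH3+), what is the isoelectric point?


pI = (pKa1 + pKa2) / 2
pI = (2.43 + 10.52) / 2
pI = 6.475

6.475


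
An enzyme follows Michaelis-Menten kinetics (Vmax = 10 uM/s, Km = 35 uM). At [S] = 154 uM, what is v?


v = Vmax * [S] / (Km + [S])
v = 10 * 154 / (35 + 154)
v = 8.1481 uM/s

8.1481 uM/s


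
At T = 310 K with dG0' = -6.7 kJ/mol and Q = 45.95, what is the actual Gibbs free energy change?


dG = dG0' + RT * ln(Q) / 1000
dG = -6.7 + 8.314 * 310 * ln(45.95) / 1000
dG = 3.1649 kJ/mol

3.1649 kJ/mol


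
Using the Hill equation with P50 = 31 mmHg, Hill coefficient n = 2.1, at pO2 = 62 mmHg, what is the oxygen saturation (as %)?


Y = pO2^n / (P50^n + pO2^n)
Y = 62^2.1 / (31^2.1 + 62^2.1)
Y = 81.09%

81.09%


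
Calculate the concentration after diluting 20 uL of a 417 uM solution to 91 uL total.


C2 = C1 * V1 / V2
C2 = 417 * 20 / 91
C2 = 91.6484 uM

91.6484 uM


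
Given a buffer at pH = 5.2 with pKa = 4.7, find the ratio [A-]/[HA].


[A-]/[HA] = 10^(pH - pKa)
= 10^(5.2 - 4.7)
= 3.1623

3.1623


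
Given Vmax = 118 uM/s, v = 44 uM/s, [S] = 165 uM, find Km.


Km = [S] * (Vmax - v) / v
Km = 165 * (118 - 44) / 44
Km = 277.5 uM

277.5 uM


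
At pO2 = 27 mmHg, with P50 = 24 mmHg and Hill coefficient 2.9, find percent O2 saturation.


Y = pO2^n / (P50^n + pO2^n)
Y = 27^2.9 / (24^2.9 + 27^2.9)
Y = 58.46%

58.46%


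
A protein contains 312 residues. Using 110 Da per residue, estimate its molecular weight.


MW = n_residues * 110 Da
MW = 312 * 110
MW = 34320 Da

34320 Da


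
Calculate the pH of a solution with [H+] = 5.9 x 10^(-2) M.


pH = -log10([H+])
pH = -log10(5.9 x 10^(-2))
pH = 1.2291

1.2291


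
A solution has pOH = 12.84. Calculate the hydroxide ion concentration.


[OH-] = 10^(-pOH)
[OH-] = 10^(-12.84)
[OH-] = 1.445e-13 M

1.445e-13 M


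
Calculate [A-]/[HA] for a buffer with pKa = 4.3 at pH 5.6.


[A-]/[HA] = 10^(pH - pKa)
= 10^(5.6 - 4.3)
= 19.9526

19.9526


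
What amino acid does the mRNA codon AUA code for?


Standard genetic code lookup.
Codon AUA -> Ile

Ile


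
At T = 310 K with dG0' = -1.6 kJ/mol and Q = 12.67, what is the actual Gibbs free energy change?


dG = dG0' + RT * ln(Q) / 1000
dG = -1.6 + 8.314 * 310 * ln(12.67) / 1000
dG = 4.9445 kJ/mol

4.9445 kJ/mol


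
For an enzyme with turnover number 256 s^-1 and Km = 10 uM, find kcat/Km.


Catalytic efficiency = kcat / Km
= 256 / 10
= 25.6 uM^-1*s^-1

25.6 uM^-1*s^-1


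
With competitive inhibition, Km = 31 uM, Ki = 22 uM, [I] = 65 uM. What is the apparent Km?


Km_app = Km * (1 + [I]/Ki)
Km_app = 31 * (1 + 65/22)
Km_app = 122.5909 uM

122.5909 uM


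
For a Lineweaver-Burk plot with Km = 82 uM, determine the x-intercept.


x-intercept = -1/Km
= -1/82
= -0.0122 1/uM

-0.0122 1/uM


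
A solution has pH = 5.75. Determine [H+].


[H+] = 10^(-pH)
[H+] = 10^(-5.75)
[H+] = 1.778e-06 M

1.778e-06 M


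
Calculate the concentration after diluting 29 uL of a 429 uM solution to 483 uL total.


C2 = C1 * V1 / V2
C2 = 429 * 29 / 483
C2 = 25.7578 uM

25.7578 uM


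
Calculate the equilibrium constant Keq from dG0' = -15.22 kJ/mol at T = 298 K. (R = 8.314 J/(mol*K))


Keq = exp(-dG0 * 1000 / (R * T))
Keq = exp(-(-15.22) * 1000 / (8.314 * 298))
Keq = 465.4995

465.4995


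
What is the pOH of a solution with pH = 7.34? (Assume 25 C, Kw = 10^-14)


pOH = 14 - pH
pOH = 14 - 7.34
pOH = 6.66

6.66


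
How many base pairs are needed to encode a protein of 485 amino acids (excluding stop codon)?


Each amino acid = 1 codon = 3 bp
bp = 485 * 3 = 1455 bp

1455 bp


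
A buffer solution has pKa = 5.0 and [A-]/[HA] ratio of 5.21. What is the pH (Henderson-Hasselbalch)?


pH = pKa + log10([A-]/[HA])
pH = 5.0 + log10(5.21)
pH = 5.7168

5.7168


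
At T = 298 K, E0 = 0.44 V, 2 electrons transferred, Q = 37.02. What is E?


E = E0 - (RT/nF) * ln(Q)
E = 0.44 - (8.314 * 298 / (2 * 96485)) * ln(37.02)
E = 0.3936 V

0.3936 V


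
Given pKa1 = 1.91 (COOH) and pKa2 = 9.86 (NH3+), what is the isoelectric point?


pI = (pKa1 + pKa2) / 2
pI = (1.91 + 9.86) / 2
pI = 5.885

5.885


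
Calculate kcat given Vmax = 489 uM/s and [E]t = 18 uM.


kcat = Vmax / [E]t
kcat = 489 / 18
kcat = 27.1667 s^-1

27.1667 s^-1


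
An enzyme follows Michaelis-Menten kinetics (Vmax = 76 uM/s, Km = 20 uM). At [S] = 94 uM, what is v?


v = Vmax * [S] / (Km + [S])
v = 76 * 94 / (20 + 94)
v = 62.6667 uM/s

62.6667 uM/s


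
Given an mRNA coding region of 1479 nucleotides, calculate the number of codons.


codons = nucleotides / 3
codons = 1479 / 3 = 493

493


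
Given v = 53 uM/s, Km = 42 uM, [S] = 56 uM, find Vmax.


Vmax = v * (Km + [S]) / [S]
Vmax = 53 * (42 + 56) / 56
Vmax = 92.75 uM/s

92.75 uM/s


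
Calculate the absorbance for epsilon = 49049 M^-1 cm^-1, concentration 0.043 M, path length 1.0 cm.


A = epsilon * c * l
A = 49049 * 0.043 * 1.0
A = 2109.107

2109.107


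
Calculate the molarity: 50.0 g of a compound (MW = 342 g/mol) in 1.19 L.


C = (mass / MW) / volume
C = (50.0 / 342) / 1.19
C = 0.1229 M

0.1229 M


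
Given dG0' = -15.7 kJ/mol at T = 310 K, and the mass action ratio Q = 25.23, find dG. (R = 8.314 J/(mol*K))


dG = dG0' + RT * ln(Q) / 1000
dG = -15.7 + 8.314 * 310 * ln(25.23) / 1000
dG = -7.3803 kJ/mol

-7.3803 kJ/mol


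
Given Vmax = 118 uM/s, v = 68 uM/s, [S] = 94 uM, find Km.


Km = [S] * (Vmax - v) / v
Km = 94 * (118 - 68) / 68
Km = 69.1176 uM

69.1176 uM


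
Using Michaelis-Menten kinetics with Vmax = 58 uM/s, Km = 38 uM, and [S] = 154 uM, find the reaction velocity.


v = Vmax * [S] / (Km + [S])
v = 58 * 154 / (38 + 154)
v = 46.5208 uM/s

46.5208 uM/s


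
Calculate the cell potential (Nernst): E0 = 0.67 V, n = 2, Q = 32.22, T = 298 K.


E = E0 - (RT/nF) * ln(Q)
E = 0.67 - (8.314 * 298 / (2 * 96485)) * ln(32.22)
E = 0.6254 V

0.6254 V


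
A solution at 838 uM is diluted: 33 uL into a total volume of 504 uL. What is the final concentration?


C2 = C1 * V1 / V2
C2 = 838 * 33 / 504
C2 = 54.869 uM

54.869 uM


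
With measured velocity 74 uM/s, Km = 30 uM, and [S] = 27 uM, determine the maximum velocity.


Vmax = v * (Km + [S]) / [S]
Vmax = 74 * (30 + 27) / 27
Vmax = 156.2222 uM/s

156.2222 uM/s


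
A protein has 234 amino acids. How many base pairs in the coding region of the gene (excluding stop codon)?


Each amino acid = 1 codon = 3 bp
bp = 234 * 3 = 702 bp

702 bp


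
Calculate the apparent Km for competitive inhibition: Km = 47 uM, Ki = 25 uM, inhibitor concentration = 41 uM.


Km_app = Km * (1 + [I]/Ki)
Km_app = 47 * (1 + 41/25)
Km_app = 124.08 uM

124.08 uM


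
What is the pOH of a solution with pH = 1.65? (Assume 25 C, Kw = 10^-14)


pOH = 14 - pH
pOH = 14 - 1.65
pOH = 12.35

12.35


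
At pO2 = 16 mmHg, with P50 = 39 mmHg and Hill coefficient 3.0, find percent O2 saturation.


Y = pO2^n / (P50^n + pO2^n)
Y = 16^3.0 / (39^3.0 + 16^3.0)
Y = 6.46%

6.46%


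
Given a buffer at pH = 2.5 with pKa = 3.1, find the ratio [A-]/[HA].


[A-]/[HA] = 10^(pH - pKa)
= 10^(2.5 - 3.1)
= 0.2512

0.2512


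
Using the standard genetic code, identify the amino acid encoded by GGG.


Standard genetic code lookup.
Codon GGG -> Gly

Gly


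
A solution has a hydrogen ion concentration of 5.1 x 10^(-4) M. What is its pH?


pH = -log10([H+])
pH = -log10(5.1 x 10^(-4))
pH = 3.2924

3.2924


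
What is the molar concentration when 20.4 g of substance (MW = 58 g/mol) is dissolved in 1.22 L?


C = (mass / MW) / volume
C = (20.4 / 58) / 1.22
C = 0.2883 M

0.2883 M


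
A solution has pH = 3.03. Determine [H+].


[H+] = 10^(-pH)
[H+] = 10^(-3.03)
[H+] = 9.333e-04 M

9.333e-04 M


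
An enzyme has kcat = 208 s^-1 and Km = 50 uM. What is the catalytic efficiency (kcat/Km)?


Catalytic efficiency = kcat / Km
= 208 / 50
= 4.16 uM^-1*s^-1

4.16 uM^-1*s^-1


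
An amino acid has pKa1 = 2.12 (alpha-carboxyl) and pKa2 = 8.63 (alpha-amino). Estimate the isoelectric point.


pI = (pKa1 + pKa2) / 2
pI = (2.12 + 8.63) / 2
pI = 5.375

5.375


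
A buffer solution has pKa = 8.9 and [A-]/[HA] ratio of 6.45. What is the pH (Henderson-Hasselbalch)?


pH = pKa + log10([A-]/[HA])
pH = 8.9 + log10(6.45)
pH = 9.7096

9.7096


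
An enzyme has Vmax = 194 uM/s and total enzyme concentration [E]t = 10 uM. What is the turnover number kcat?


kcat = Vmax / [E]t
kcat = 194 / 10
kcat = 19.4 s^-1

19.4 s^-1


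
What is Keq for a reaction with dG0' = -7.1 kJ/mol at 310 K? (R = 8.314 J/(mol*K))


Keq = exp(-dG0 * 1000 / (R * T))
Keq = exp(-(-7.1) * 1000 / (8.314 * 310))
Keq = 15.7176

15.7176


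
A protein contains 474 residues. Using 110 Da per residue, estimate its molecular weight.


MW = n_residues * 110 Da
MW = 474 * 110
MW = 52140 Da

52140 Da


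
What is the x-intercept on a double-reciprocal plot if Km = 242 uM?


x-intercept = -1/Km
= -1/242
= -0.0041 1/uM

-0.0041 1/uM


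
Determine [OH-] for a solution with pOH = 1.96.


[OH-] = 10^(-pOH)
[OH-] = 10^(-1.96)
[OH-] = 0.011 M

0.011 M


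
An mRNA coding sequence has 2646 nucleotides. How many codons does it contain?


codons = nucleotides / 3
codons = 2646 / 3 = 882

882


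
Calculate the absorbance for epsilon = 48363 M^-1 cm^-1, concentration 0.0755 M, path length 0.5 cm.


A = epsilon * c * l
A = 48363 * 0.0755 * 0.5
A = 1825.7033

1825.7033


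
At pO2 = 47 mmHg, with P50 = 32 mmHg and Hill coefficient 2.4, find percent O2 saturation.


Y = pO2^n / (P50^n + pO2^n)
Y = 47^2.4 / (32^2.4 + 47^2.4)
Y = 71.56%

71.56%


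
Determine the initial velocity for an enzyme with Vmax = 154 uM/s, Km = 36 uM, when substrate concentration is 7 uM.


v = Vmax * [S] / (Km + [S])
v = 154 * 7 / (36 + 7)
v = 25.0698 uM/s

25.0698 uM/s


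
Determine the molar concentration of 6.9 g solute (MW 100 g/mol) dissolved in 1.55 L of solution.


C = (mass / MW) / volume
C = (6.9 / 100) / 1.55
C = 0.0445 M

0.0445 M


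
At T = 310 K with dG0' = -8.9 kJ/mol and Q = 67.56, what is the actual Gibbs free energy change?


dG = dG0' + RT * ln(Q) / 1000
dG = -8.9 + 8.314 * 310 * ln(67.56) / 1000
dG = 1.9584 kJ/mol

1.9584 kJ/mol


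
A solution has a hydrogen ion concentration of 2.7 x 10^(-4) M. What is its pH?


pH = -log10([H+])
pH = -log10(2.7 x 10^(-4))
pH = 3.5686

3.5686


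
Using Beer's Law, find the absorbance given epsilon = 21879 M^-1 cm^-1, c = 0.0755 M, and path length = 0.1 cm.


A = epsilon * c * l
A = 21879 * 0.0755 * 0.1
A = 165.1865

165.1865


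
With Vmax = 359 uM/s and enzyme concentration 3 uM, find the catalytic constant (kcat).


kcat = Vmax / [E]t
kcat = 359 / 3
kcat = 119.6667 s^-1

119.6667 s^-1


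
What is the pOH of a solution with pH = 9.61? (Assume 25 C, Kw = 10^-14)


pOH = 14 - pH
pOH = 14 - 9.61
pOH = 4.39

4.39


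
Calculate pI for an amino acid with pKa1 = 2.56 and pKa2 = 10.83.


pI = (pKa1 + pKa2) / 2
pI = (2.56 + 10.83) / 2
pI = 6.695

6.695


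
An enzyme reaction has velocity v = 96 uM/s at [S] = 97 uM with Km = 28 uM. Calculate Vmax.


Vmax = v * (Km + [S]) / [S]
Vmax = 96 * (28 + 97) / 97
Vmax = 123.7113 uM/s

123.7113 uM/s


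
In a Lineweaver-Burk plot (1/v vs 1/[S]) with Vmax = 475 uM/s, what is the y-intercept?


y-intercept = 1/Vmax
= 1/475
= 0.0021 s/uM

0.0021 s/uM


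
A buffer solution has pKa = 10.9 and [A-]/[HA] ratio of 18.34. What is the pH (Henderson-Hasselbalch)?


pH = pKa + log10([A-]/[HA])
pH = 10.9 + log10(18.34)
pH = 12.1634

12.1634


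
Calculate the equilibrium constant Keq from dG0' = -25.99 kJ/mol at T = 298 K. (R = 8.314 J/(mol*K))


Keq = exp(-dG0 * 1000 / (R * T))
Keq = exp(-(-25.99) * 1000 / (8.314 * 298))
Keq = 35958.0717

35958.0717


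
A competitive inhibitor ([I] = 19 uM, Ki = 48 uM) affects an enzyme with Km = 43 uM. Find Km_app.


Km_app = Km * (1 + [I]/Ki)
Km_app = 43 * (1 + 19/48)
Km_app = 60.0208 uM

60.0208 uM


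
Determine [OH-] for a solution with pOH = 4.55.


[OH-] = 10^(-pOH)
[OH-] = 10^(-4.55)
[OH-] = 2.818e-05 M

2.818e-05 M


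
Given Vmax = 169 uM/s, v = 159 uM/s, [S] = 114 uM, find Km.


Km = [S] * (Vmax - v) / v
Km = 114 * (169 - 159) / 159
Km = 7.1698 uM

7.1698 uM


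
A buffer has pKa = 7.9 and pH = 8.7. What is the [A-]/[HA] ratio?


[A-]/[HA] = 10^(pH - pKa)
= 10^(8.7 - 7.9)
= 6.3096

6.3096


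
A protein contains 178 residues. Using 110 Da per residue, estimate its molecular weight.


MW = n_residues * 110 Da
MW = 178 * 110
MW = 19580 Da

19580 Da


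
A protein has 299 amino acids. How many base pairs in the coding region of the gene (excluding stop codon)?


Each amino acid = 1 codon = 3 bp
bp = 299 * 3 = 897 bp

897 bp


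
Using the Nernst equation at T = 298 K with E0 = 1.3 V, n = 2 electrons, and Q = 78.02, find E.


E = E0 - (RT/nF) * ln(Q)
E = 1.3 - (8.314 * 298 / (2 * 96485)) * ln(78.02)
E = 1.2441 V

1.2441 V


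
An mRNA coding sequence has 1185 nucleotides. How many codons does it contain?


codons = nucleotides / 3
codons = 1185 / 3 = 395

395


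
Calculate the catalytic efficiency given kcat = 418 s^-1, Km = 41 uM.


Catalytic efficiency = kcat / Km
= 418 / 41
= 10.1951 uM^-1*s^-1

10.1951 uM^-1*s^-1


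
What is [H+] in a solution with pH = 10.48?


[H+] = 10^(-pH)
[H+] = 10^(-10.48)
[H+] = 3.311e-11 M

3.311e-11 M


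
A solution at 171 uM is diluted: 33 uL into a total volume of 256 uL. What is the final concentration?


C2 = C1 * V1 / V2
C2 = 171 * 33 / 256
C2 = 22.043 uM

22.043 uM


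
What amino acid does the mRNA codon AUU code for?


Standard genetic code lookup.
Codon AUU -> Ile

Ile


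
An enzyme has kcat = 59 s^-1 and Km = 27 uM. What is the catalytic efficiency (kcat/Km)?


Catalytic efficiency = kcat / Km
= 59 / 27
= 2.1852 uM^-1*s^-1

2.1852 uM^-1*s^-1


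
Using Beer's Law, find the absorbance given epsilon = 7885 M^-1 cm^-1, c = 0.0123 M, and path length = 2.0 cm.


A = epsilon * c * l
A = 7885 * 0.0123 * 2.0
A = 193.971

193.971


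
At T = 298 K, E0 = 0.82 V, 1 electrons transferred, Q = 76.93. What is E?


E = E0 - (RT/nF) * ln(Q)
E = 0.82 - (8.314 * 298 / (1 * 96485)) * ln(76.93)
E = 0.7085 V

0.7085 V


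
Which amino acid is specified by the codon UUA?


Standard genetic code lookup.
Codon UUA -> Leu

Leu


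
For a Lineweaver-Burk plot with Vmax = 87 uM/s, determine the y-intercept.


y-intercept = 1/Vmax
= 1/87
= 0.0115 s/uM

0.0115 s/uM


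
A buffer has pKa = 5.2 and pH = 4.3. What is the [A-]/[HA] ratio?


[A-]/[HA] = 10^(pH - pKa)
= 10^(4.3 - 5.2)
= 0.1259

0.1259


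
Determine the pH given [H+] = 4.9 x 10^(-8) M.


pH = -log10([H+])
pH = -log10(4.9 x 10^(-8))
pH = 7.3098

7.3098


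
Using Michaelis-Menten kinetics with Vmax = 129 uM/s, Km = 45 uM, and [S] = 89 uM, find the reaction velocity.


v = Vmax * [S] / (Km + [S])
v = 129 * 89 / (45 + 89)
v = 85.6791 uM/s

85.6791 uM/s


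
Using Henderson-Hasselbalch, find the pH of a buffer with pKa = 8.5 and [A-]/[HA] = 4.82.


pH = pKa + log10([A-]/[HA])
pH = 8.5 + log10(4.82)
pH = 9.183

9.183


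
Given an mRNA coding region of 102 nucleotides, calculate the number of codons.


codons = nucleotides / 3
codons = 102 / 3 = 34

34


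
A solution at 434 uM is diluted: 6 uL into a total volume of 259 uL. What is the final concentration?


C2 = C1 * V1 / V2
C2 = 434 * 6 / 259
C2 = 10.0541 uM

10.0541 uM


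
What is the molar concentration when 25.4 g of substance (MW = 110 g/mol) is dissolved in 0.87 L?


C = (mass / MW) / volume
C = (25.4 / 110) / 0.87
C = 0.2654 M

0.2654 M


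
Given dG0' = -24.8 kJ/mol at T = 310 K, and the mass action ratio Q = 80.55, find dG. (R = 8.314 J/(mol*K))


dG = dG0' + RT * ln(Q) / 1000
dG = -24.8 + 8.314 * 310 * ln(80.55) / 1000
dG = -13.4884 kJ/mol

-13.4884 kJ/mol


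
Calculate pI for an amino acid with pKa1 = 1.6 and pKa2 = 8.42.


pI = (pKa1 + pKa2) / 2
pI = (1.6 + 8.42) / 2
pI = 5.01

5.01


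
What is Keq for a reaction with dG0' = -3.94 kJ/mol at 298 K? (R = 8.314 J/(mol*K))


Keq = exp(-dG0 * 1000 / (R * T))
Keq = exp(-(-3.94) * 1000 / (8.314 * 298))
Keq = 4.9051

4.9051


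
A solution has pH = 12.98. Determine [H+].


[H+] = 10^(-pH)
[H+] = 10^(-12.98)
[H+] = 1.047e-13 M

1.047e-13 M


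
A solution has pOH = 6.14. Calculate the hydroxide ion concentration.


[OH-] = 10^(-pOH)
[OH-] = 10^(-6.14)
[OH-] = 7.244e-07 M

7.244e-07 M


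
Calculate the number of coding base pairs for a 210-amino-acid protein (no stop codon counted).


Each amino acid = 1 codon = 3 bp
bp = 210 * 3 = 630 bp

630 bp


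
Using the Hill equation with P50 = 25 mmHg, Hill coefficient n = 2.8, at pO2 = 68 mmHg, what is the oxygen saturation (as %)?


Y = pO2^n / (P50^n + pO2^n)
Y = 68^2.8 / (25^2.8 + 68^2.8)
Y = 94.28%

94.28%
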